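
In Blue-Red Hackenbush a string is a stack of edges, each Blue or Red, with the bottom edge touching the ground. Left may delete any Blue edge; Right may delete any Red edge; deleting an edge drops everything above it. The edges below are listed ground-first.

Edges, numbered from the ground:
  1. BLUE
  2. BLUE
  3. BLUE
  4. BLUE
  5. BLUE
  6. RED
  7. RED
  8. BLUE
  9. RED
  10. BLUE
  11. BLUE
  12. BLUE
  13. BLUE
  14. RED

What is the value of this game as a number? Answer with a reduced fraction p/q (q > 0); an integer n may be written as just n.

2237/512

step 1: add BLUE to get B; options L={ 0 } R={ ∅ } → 1
step 2: add BLUE to get BB; options L={ 0; 1 } R={ ∅ } → 2
step 3: add BLUE to get BBB; options L={ 0; 1; 2 } R={ ∅ } → 3
step 4: add BLUE to get BBBB; options L={ 0; 1; 2; 3 } R={ ∅ } → 4
step 5: add BLUE to get BBBBB; options L={ 0; 1; 2; 3; 4 } R={ ∅ } → 5
step 6: add RED to get BBBBBR; options L={ 0; 1; 2; 3; 4 } R={ 5 } → 9/2
step 7: add RED to get BBBBBRR; options L={ 0; 1; 2; 3; 4 } R={ 9/2; 5 } → 17/4
step 8: add BLUE to get BBBBBRRB; options L={ 0; 1; 2; 3; 4; 17/4 } R={ 9/2; 5 } → 35/8
step 9: add RED to get BBBBBRRBR; options L={ 0; 1; 2; 3; 4; 17/4 } R={ 35/8; 9/2; 5 } → 69/16
step 10: add BLUE to get BBBBBRRBRB; options L={ 0; 1; 2; 3; 4; 17/4; 69/16 } R={ 35/8; 9/2; 5 } → 139/32
step 11: add BLUE to get BBBBBRRBRBB; options L={ 0; 1; 2; 3; 4; 17/4; 69/16; 139/32 } R={ 35/8; 9/2; 5 } → 279/64
step 12: add BLUE to get BBBBBRRBRBBB; options L={ 0; 1; 2; 3; 4; 17/4; 69/16; 139/32; 279/64 } R={ 35/8; 9/2; 5 } → 559/128
step 13: add BLUE to get BBBBBRRBRBBBB; options L={ 0; 1; 2; 3; 4; 17/4; 69/16; 139/32; 279/64; 559/128 } R={ 35/8; 9/2; 5 } → 1119/256
step 14: add RED to get BBBBBRRBRBBBBR; options L={ 0; 1; 2; 3; 4; 17/4; 69/16; 139/32; 279/64; 559/128 } R={ 1119/256; 35/8; 9/2; 5 } → 2237/512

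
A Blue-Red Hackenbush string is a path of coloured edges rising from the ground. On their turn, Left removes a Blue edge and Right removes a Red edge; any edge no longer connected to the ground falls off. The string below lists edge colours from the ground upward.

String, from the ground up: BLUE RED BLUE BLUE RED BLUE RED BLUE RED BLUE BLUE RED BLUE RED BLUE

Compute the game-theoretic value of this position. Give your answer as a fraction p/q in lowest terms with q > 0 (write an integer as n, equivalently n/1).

g_1 [B]  L=[0]  R=[∅]  ⇒ 1
g_2 [BR]  L=[0]  R=[1]  ⇒ 1/2
g_3 [BRB]  L=[0 1/2]  R=[1]  ⇒ 3/4
g_4 [BRBB]  L=[0 1/2 3/4]  R=[1]  ⇒ 7/8
g_5 [BRBBR]  L=[0 1/2 3/4]  R=[7/8 1]  ⇒ 13/16
g_6 [BRBBRB]  L=[0 1/2 3/4 13/16]  R=[7/8 1]  ⇒ 27/32
g_7 [BRBBRBR]  L=[0 1/2 3/4 13/16]  R=[27/32 7/8 1]  ⇒ 53/64
g_8 [BRBBRBRB]  L=[0 1/2 3/4 13/16 53/64]  R=[27/32 7/8 1]  ⇒ 107/128
g_9 [BRBBRBRBR]  L=[0 1/2 3/4 13/16 53/64]  R=[107/128 27/32 7/8 1]  ⇒ 213/256
g_10 [BRBBRBRBRB]  L=[0 1/2 3/4 13/16 53/64 213/256]  R=[107/128 27/32 7/8 1]  ⇒ 427/512
g_11 [BRBBRBRBRBB]  L=[0 1/2 3/4 13/16 53/64 213/256 427/512]  R=[107/128 27/32 7/8 1]  ⇒ 855/1024
g_12 [BRBBRBRBRBBR]  L=[0 1/2 3/4 13/16 53/64 213/256 427/512]  R=[855/1024 107/128 27/32 7/8 1]  ⇒ 1709/2048
g_13 [BRBBRBRBRBBRB]  L=[0 1/2 3/4 13/16 53/64 213/256 427/512 1709/2048]  R=[855/1024 107/128 27/32 7/8 1]  ⇒ 3419/4096
g_14 [BRBBRBRBRBBRBR]  L=[0 1/2 3/4 13/16 53/64 213/256 427/512 1709/2048]  R=[3419/4096 855/1024 107/128 27/32 7/8 1]  ⇒ 6837/8192
g_15 [BRBBRBRBRBBRBRB]  L=[0 1/2 3/4 13/16 53/64 213/256 427/512 1709/2048 6837/8192]  R=[3419/4096 855/1024 107/128 27/32 7/8 1]  ⇒ 13675/16384

13675/16384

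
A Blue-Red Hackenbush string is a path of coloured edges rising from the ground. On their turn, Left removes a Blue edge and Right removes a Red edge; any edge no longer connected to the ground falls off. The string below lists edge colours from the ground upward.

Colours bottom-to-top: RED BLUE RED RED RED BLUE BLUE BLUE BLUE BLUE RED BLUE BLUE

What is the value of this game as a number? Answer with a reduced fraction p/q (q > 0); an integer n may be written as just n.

R: Left { · }, Right { 0 } -> simplest -1
RB: Left { -1 }, Right { 0 } -> simplest -1/2
RBR: Left { -1 }, Right { -1/2,0 } -> simplest -3/4
RBRR: Left { -1 }, Right { -3/4,-1/2,0 } -> simplest -7/8
RBRRR: Left { -1 }, Right { -7/8,-3/4,-1/2,0 } -> simplest -15/16
RBRRRB: Left { -1,-15/16 }, Right { -7/8,-3/4,-1/2,0 } -> simplest -29/32
RBRRRBB: Left { -1,-15/16,-29/32 }, Right { -7/8,-3/4,-1/2,0 } -> simplest -57/64
RBRRRBBB: Left { -1,-15/16,-29/32,-57/64 }, Right { -7/8,-3/4,-1/2,0 } -> simplest -113/128
RBRRRBBBB: Left { -1,-15/16,-29/32,-57/64,-113/128 }, Right { -7/8,-3/4,-1/2,0 } -> simplest -225/256
RBRRRBBBBB: Left { -1,-15/16,-29/32,-57/64,-113/128,-225/256 }, Right { -7/8,-3/4,-1/2,0 } -> simplest -449/512
RBRRRBBBBBR: Left { -1,-15/16,-29/32,-57/64,-113/128,-225/256 }, Right { -449/512,-7/8,-3/4,-1/2,0 } -> simplest -899/1024
RBRRRBBBBBRB: Left { -1,-15/16,-29/32,-57/64,-113/128,-225/256,-899/1024 }, Right { -449/512,-7/8,-3/4,-1/2,0 } -> simplest -1797/2048
RBRRRBBBBBRBB: Left { -1,-15/16,-29/32,-57/64,-113/128,-225/256,-899/1024,-1797/2048 }, Right { -449/512,-7/8,-3/4,-1/2,0 } -> simplest -3593/4096

-3593/4096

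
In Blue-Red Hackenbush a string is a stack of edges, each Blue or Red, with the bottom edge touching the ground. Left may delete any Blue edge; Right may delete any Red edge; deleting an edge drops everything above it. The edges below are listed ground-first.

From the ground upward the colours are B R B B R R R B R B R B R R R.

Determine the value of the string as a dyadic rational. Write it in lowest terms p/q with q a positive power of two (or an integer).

Prefix values for B R B B R R R B R B R B R R R via {L|R} + simplicity:
B: Left { 0 }, Right {  } gives simplest 1
BR: Left { 0 }, Right { 1 } gives simplest 1/2
BRB: Left { 0, 1/2 }, Right { 1 } gives simplest 3/4
BRBB: Left { 0, 1/2, 3/4 }, Right { 1 } gives simplest 7/8
BRBBR: Left { 0, 1/2, 3/4 }, Right { 7/8, 1 } gives simplest 13/16
BRBBRR: Left { 0, 1/2, 3/4 }, Right { 13/16, 7/8, 1 } gives simplest 25/32
BRBBRRR: Left { 0, 1/2, 3/4 }, Right { 25/32, 13/16, 7/8, 1 } gives simplest 49/64
BRBBRRRB: Left { 0, 1/2, 3/4, 49/64 }, Right { 25/32, 13/16, 7/8, 1 } gives simplest 99/128
BRBBRRRBR: Left { 0, 1/2, 3/4, 49/64 }, Right { 99/128, 25/32, 13/16, 7/8, 1 } gives simplest 197/256
BRBBRRRBRB: Left { 0, 1/2, 3/4, 49/64, 197/256 }, Right { 99/128, 25/32, 13/16, 7/8, 1 } gives simplest 395/512
BRBBRRRBRBR: Left { 0, 1/2, 3/4, 49/64, 197/256 }, Right { 395/512, 99/128, 25/32, 13/16, 7/8, 1 } gives simplest 789/1024
BRBBRRRBRBRB: Left { 0, 1/2, 3/4, 49/64, 197/256, 789/1024 }, Right { 395/512, 99/128, 25/32, 13/16, 7/8, 1 } gives simplest 1579/2048
BRBBRRRBRBRBR: Left { 0, 1/2, 3/4, 49/64, 197/256, 789/1024 }, Right { 1579/2048, 395/512, 99/128, 25/32, 13/16, 7/8, 1 } gives simplest 3157/4096
BRBBRRRBRBRBRR: Left { 0, 1/2, 3/4, 49/64, 197/256, 789/1024 }, Right { 3157/4096, 1579/2048, 395/512, 99/128, 25/32, 13/16, 7/8, 1 } gives simplest 6313/8192
BRBBRRRBRBRBRRR: Left { 0, 1/2, 3/4, 49/64, 197/256, 789/1024 }, Right { 6313/8192, 3157/4096, 1579/2048, 395/512, 99/128, 25/32, 13/16, 7/8, 1 } gives simplest 12625/16384

12625/16384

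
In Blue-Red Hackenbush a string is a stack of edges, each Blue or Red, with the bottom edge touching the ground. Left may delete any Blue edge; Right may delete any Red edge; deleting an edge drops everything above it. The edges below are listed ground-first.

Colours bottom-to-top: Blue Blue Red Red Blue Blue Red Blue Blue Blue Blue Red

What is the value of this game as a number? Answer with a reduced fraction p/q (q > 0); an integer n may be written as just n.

B: Left { 0 }, Right { · } = simplest 1
BB: Left { 0 1 }, Right { · } = simplest 2
BBR: Left { 0 1 }, Right { 2 } = simplest 3/2
BBRR: Left { 0 1 }, Right { 3/2 2 } = simplest 5/4
BBRRB: Left { 0 1 5/4 }, Right { 3/2 2 } = simplest 11/8
BBRRBB: Left { 0 1 5/4 11/8 }, Right { 3/2 2 } = simplest 23/16
BBRRBBR: Left { 0 1 5/4 11/8 }, Right { 23/16 3/2 2 } = simplest 45/32
BBRRBBRB: Left { 0 1 5/4 11/8 45/32 }, Right { 23/16 3/2 2 } = simplest 91/64
BBRRBBRBB: Left { 0 1 5/4 11/8 45/32 91/64 }, Right { 23/16 3/2 2 } = simplest 183/128
BBRRBBRBBB: Left { 0 1 5/4 11/8 45/32 91/64 183/128 }, Right { 23/16 3/2 2 } = simplest 367/256
BBRRBBRBBBB: Left { 0 1 5/4 11/8 45/32 91/64 183/128 367/256 }, Right { 23/16 3/2 2 } = simplest 735/512
BBRRBBRBBBBR: Left { 0 1 5/4 11/8 45/32 91/64 183/128 367/256 }, Right { 735/512 23/16 3/2 2 } = simplest 1469/1024

1469/1024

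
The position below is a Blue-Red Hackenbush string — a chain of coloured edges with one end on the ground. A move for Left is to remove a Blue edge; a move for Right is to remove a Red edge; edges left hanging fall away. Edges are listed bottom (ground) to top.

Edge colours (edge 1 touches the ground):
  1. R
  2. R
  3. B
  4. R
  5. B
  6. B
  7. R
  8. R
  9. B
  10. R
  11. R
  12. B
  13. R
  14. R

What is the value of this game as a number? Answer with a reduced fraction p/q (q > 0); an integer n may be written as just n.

-6583/4096

val_1 [R]  L=[]  R=[0]  — -1
val_2 [RR]  L=[]  R=[-1,0]  — -2
val_3 [RRB]  L=[-2]  R=[-1,0]  — -3/2
val_4 [RRBR]  L=[-2]  R=[-3/2,-1,0]  — -7/4
val_5 [RRBRB]  L=[-2,-7/4]  R=[-3/2,-1,0]  — -13/8
val_6 [RRBRBB]  L=[-2,-7/4,-13/8]  R=[-3/2,-1,0]  — -25/16
val_7 [RRBRBBR]  L=[-2,-7/4,-13/8]  R=[-25/16,-3/2,-1,0]  — -51/32
val_8 [RRBRBBRR]  L=[-2,-7/4,-13/8]  R=[-51/32,-25/16,-3/2,-1,0]  — -103/64
val_9 [RRBRBBRRB]  L=[-2,-7/4,-13/8,-103/64]  R=[-51/32,-25/16,-3/2,-1,0]  — -205/128
val_10 [RRBRBBRRBR]  L=[-2,-7/4,-13/8,-103/64]  R=[-205/128,-51/32,-25/16,-3/2,-1,0]  — -411/256
val_11 [RRBRBBRRBRR]  L=[-2,-7/4,-13/8,-103/64]  R=[-411/256,-205/128,-51/32,-25/16,-3/2,-1,0]  — -823/512
val_12 [RRBRBBRRBRRB]  L=[-2,-7/4,-13/8,-103/64,-823/512]  R=[-411/256,-205/128,-51/32,-25/16,-3/2,-1,0]  — -1645/1024
val_13 [RRBRBBRRBRRBR]  L=[-2,-7/4,-13/8,-103/64,-823/512]  R=[-1645/1024,-411/256,-205/128,-51/32,-25/16,-3/2,-1,0]  — -3291/2048
val_14 [RRBRBBRRBRRBRR]  L=[-2,-7/4,-13/8,-103/64,-823/512]  R=[-3291/2048,-1645/1024,-411/256,-205/128,-51/32,-25/16,-3/2,-1,0]  — -6583/4096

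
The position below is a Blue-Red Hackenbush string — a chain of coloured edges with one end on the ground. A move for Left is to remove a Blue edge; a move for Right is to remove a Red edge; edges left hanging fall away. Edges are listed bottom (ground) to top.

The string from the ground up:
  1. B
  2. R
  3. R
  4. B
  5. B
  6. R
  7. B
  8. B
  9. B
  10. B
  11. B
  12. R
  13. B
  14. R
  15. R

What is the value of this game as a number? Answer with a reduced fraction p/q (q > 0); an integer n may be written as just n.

Recurse on prefixes of the 15-edge string B R R B B R B B B B B R B R R:
B: Left { 0 }, Right { — } ⇒ simplest 1
BR: Left { 0 }, Right { 1 } ⇒ simplest 1/2
BRR: Left { 0 }, Right { 1/2, 1 } ⇒ simplest 1/4
BRRB: Left { 0, 1/4 }, Right { 1/2, 1 } ⇒ simplest 3/8
BRRBB: Left { 0, 1/4, 3/8 }, Right { 1/2, 1 } ⇒ simplest 7/16
BRRBBR: Left { 0, 1/4, 3/8 }, Right { 7/16, 1/2, 1 } ⇒ simplest 13/32
BRRBBRB: Left { 0, 1/4, 3/8, 13/32 }, Right { 7/16, 1/2, 1 } ⇒ simplest 27/64
BRRBBRBB: Left { 0, 1/4, 3/8, 13/32, 27/64 }, Right { 7/16, 1/2, 1 } ⇒ simplest 55/128
BRRBBRBBB: Left { 0, 1/4, 3/8, 13/32, 27/64, 55/128 }, Right { 7/16, 1/2, 1 } ⇒ simplest 111/256
BRRBBRBBBB: Left { 0, 1/4, 3/8, 13/32, 27/64, 55/128, 111/256 }, Right { 7/16, 1/2, 1 } ⇒ simplest 223/512
BRRBBRBBBBB: Left { 0, 1/4, 3/8, 13/32, 27/64, 55/128, 111/256, 223/512 }, Right { 7/16, 1/2, 1 } ⇒ simplest 447/1024
BRRBBRBBBBBR: Left { 0, 1/4, 3/8, 13/32, 27/64, 55/128, 111/256, 223/512 }, Right { 447/1024, 7/16, 1/2, 1 } ⇒ simplest 893/2048
BRRBBRBBBBBRB: Left { 0, 1/4, 3/8, 13/32, 27/64, 55/128, 111/256, 223/512, 893/2048 }, Right { 447/1024, 7/16, 1/2, 1 } ⇒ simplest 1787/4096
BRRBBRBBBBBRBR: Left { 0, 1/4, 3/8, 13/32, 27/64, 55/128, 111/256, 223/512, 893/2048 }, Right { 1787/4096, 447/1024, 7/16, 1/2, 1 } ⇒ simplest 3573/8192
BRRBBRBBBBBRBRR: Left { 0, 1/4, 3/8, 13/32, 27/64, 55/128, 111/256, 223/512, 893/2048 }, Right { 3573/8192, 1787/4096, 447/1024, 7/16, 1/2, 1 } ⇒ simplest 7145/16384

7145/16384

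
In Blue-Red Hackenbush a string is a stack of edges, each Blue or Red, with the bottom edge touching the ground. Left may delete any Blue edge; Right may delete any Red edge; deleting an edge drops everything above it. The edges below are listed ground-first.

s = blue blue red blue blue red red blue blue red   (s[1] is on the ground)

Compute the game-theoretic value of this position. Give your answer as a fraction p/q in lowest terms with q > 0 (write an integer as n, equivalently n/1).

b: Left { 0 }, Right { (no moves) } -> simplest 1
bb: Left { 0; 1 }, Right { (no moves) } -> simplest 2
bbr: Left { 0; 1 }, Right { 2 } -> simplest 3/2
bbrb: Left { 0; 1; 3/2 }, Right { 2 } -> simplest 7/4
bbrbb: Left { 0; 1; 3/2; 7/4 }, Right { 2 } -> simplest 15/8
bbrbbr: Left { 0; 1; 3/2; 7/4 }, Right { 15/8; 2 } -> simplest 29/16
bbrbbrr: Left { 0; 1; 3/2; 7/4 }, Right { 29/16; 15/8; 2 } -> simplest 57/32
bbrbbrrb: Left { 0; 1; 3/2; 7/4; 57/32 }, Right { 29/16; 15/8; 2 } -> simplest 115/64
bbrbbrrbb: Left { 0; 1; 3/2; 7/4; 57/32; 115/64 }, Right { 29/16; 15/8; 2 } -> simplest 231/128
bbrbbrrbbr: Left { 0; 1; 3/2; 7/4; 57/32; 115/64 }, Right { 231/128; 29/16; 15/8; 2 } -> simplest 461/256

461/256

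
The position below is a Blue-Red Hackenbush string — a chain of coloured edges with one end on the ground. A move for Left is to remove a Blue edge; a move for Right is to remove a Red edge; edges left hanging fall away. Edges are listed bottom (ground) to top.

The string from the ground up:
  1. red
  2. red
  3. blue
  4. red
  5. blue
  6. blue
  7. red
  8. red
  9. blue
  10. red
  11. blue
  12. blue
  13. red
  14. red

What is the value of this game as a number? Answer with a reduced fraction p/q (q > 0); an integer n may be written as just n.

G(r) = { ∅ | 0 } → -1
G(rr) = { ∅ | -1, 0 } → -2
G(rrb) = { -2 | -1, 0 } → -3/2
G(rrbr) = { -2 | -3/2, -1, 0 } → -7/4
G(rrbrb) = { -2, -7/4 | -3/2, -1, 0 } → -13/8
G(rrbrbb) = { -2, -7/4, -13/8 | -3/2, -1, 0 } → -25/16
G(rrbrbbr) = { -2, -7/4, -13/8 | -25/16, -3/2, -1, 0 } → -51/32
G(rrbrbbrr) = { -2, -7/4, -13/8 | -51/32, -25/16, -3/2, -1, 0 } → -103/64
G(rrbrbbrrb) = { -2, -7/4, -13/8, -103/64 | -51/32, -25/16, -3/2, -1, 0 } → -205/128
G(rrbrbbrrbr) = { -2, -7/4, -13/8, -103/64 | -205/128, -51/32, -25/16, -3/2, -1, 0 } → -411/256
G(rrbrbbrrbrb) = { -2, -7/4, -13/8, -103/64, -411/256 | -205/128, -51/32, -25/16, -3/2, -1, 0 } → -821/512
G(rrbrbbrrbrbb) = { -2, -7/4, -13/8, -103/64, -411/256, -821/512 | -205/128, -51/32, -25/16, -3/2, -1, 0 } → -1641/1024
G(rrbrbbrrbrbbr) = { -2, -7/4, -13/8, -103/64, -411/256, -821/512 | -1641/1024, -205/128, -51/32, -25/16, -3/2, -1, 0 } → -3283/2048
G(rrbrbbrrbrbbrr) = { -2, -7/4, -13/8, -103/64, -411/256, -821/512 | -3283/2048, -1641/1024, -205/128, -51/32, -25/16, -3/2, -1, 0 } → -6567/4096

-6567/4096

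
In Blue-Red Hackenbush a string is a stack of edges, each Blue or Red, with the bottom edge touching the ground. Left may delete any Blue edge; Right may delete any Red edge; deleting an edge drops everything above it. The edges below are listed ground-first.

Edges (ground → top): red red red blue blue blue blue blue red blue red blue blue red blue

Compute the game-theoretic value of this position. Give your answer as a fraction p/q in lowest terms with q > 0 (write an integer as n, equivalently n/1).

Recurse on prefixes of the 15-edge string red red red blue blue blue blue blue red blue red blue blue red blue:
1 of 15 · r · max L −∞ · min R 0 gives -1
2 of 15 · rr · max L −∞ · min R -1 gives -2
3 of 15 · rrr · max L −∞ · min R -2 gives -3
4 of 15 · rrrb · max L -3 · min R -2 gives -5/2
5 of 15 · rrrbb · max L -5/2 · min R -2 gives -9/4
6 of 15 · rrrbbb · max L -9/4 · min R -2 gives -17/8
7 of 15 · rrrbbbb · max L -17/8 · min R -2 gives -33/16
8 of 15 · rrrbbbbb · max L -33/16 · min R -2 gives -65/32
9 of 15 · rrrbbbbbr · max L -33/16 · min R -65/32 gives -131/64
10 of 15 · rrrbbbbbrb · max L -131/64 · min R -65/32 gives -261/128
11 of 15 · rrrbbbbbrbr · max L -131/64 · min R -261/128 gives -523/256
12 of 15 · rrrbbbbbrbrb · max L -523/256 · min R -261/128 gives -1045/512
13 of 15 · rrrbbbbbrbrbb · max L -1045/512 · min R -261/128 gives -2089/1024
14 of 15 · rrrbbbbbrbrbbr · max L -1045/512 · min R -2089/1024 gives -4179/2048
15 of 15 · rrrbbbbbrbrbbrb · max L -4179/2048 · min R -2089/1024 gives -8357/4096

-8357/4096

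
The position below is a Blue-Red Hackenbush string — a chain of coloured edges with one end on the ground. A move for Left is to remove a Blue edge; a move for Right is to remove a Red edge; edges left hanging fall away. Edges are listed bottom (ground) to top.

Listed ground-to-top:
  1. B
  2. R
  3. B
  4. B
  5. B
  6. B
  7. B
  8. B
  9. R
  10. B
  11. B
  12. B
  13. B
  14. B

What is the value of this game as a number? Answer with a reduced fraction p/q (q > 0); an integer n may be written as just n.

8127/8192

Prefix values for B R B B B B B B R B B B B B via {L|R} + simplicity:
edge 1 of 14 (B): { 0 | none } — 1
edge 2 of 14 (R): { 0 | 1 } — 1/2
edge 3 of 14 (B): { 0 1/2 | 1 } — 3/4
edge 4 of 14 (B): { 0 1/2 3/4 | 1 } — 7/8
edge 5 of 14 (B): { 0 1/2 3/4 7/8 | 1 } — 15/16
edge 6 of 14 (B): { 0 1/2 3/4 7/8 15/16 | 1 } — 31/32
edge 7 of 14 (B): { 0 1/2 3/4 7/8 15/16 31/32 | 1 } — 63/64
edge 8 of 14 (B): { 0 1/2 3/4 7/8 15/16 31/32 63/64 | 1 } — 127/128
edge 9 of 14 (R): { 0 1/2 3/4 7/8 15/16 31/32 63/64 | 127/128 1 } — 253/256
edge 10 of 14 (B): { 0 1/2 3/4 7/8 15/16 31/32 63/64 253/256 | 127/128 1 } — 507/512
edge 11 of 14 (B): { 0 1/2 3/4 7/8 15/16 31/32 63/64 253/256 507/512 | 127/128 1 } — 1015/1024
edge 12 of 14 (B): { 0 1/2 3/4 7/8 15/16 31/32 63/64 253/256 507/512 1015/1024 | 127/128 1 } — 2031/2048
edge 13 of 14 (B): { 0 1/2 3/4 7/8 15/16 31/32 63/64 253/256 507/512 1015/1024 2031/2048 | 127/128 1 } — 4063/4096
edge 14 of 14 (B): { 0 1/2 3/4 7/8 15/16 31/32 63/64 253/256 507/512 1015/1024 2031/2048 4063/4096 | 127/128 1 } — 8127/8192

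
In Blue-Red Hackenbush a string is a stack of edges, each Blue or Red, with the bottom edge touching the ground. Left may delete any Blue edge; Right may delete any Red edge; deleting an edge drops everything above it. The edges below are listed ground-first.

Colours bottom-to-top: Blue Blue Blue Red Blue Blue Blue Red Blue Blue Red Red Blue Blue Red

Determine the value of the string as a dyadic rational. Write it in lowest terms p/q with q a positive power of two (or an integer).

11981/4096

1 of 15 · B · max L 0 · min R +∞ so 1
2 of 15 · BB · max L 1 · min R +∞ so 2
3 of 15 · BBB · max L 2 · min R +∞ so 3
4 of 15 · BBBR · max L 2 · min R 3 so 5/2
5 of 15 · BBBRB · max L 5/2 · min R 3 so 11/4
6 of 15 · BBBRBB · max L 11/4 · min R 3 so 23/8
7 of 15 · BBBRBBB · max L 23/8 · min R 3 so 47/16
8 of 15 · BBBRBBBR · max L 23/8 · min R 47/16 so 93/32
9 of 15 · BBBRBBBRB · max L 93/32 · min R 47/16 so 187/64
10 of 15 · BBBRBBBRBB · max L 187/64 · min R 47/16 so 375/128
11 of 15 · BBBRBBBRBBR · max L 187/64 · min R 375/128 so 749/256
12 of 15 · BBBRBBBRBBRR · max L 187/64 · min R 749/256 so 1497/512
13 of 15 · BBBRBBBRBBRRB · max L 1497/512 · min R 749/256 so 2995/1024
14 of 15 · BBBRBBBRBBRRBB · max L 2995/1024 · min R 749/256 so 5991/2048
15 of 15 · BBBRBBBRBBRRBBR · max L 2995/1024 · min R 5991/2048 so 11981/4096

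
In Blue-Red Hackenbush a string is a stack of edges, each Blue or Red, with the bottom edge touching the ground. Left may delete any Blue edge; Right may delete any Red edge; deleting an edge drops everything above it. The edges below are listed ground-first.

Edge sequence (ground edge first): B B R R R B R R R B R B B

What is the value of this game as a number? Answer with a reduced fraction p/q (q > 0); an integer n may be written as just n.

2327/2048

Recurse on prefixes of the 13-edge string B B R R R B R R R B R B B:
B: Left { 0 }, Right { none } = simplest 1
BB: Left { 0, 1 }, Right { none } = simplest 2
BBR: Left { 0, 1 }, Right { 2 } = simplest 3/2
BBRR: Left { 0, 1 }, Right { 3/2, 2 } = simplest 5/4
BBRRR: Left { 0, 1 }, Right { 5/4, 3/2, 2 } = simplest 9/8
BBRRRB: Left { 0, 1, 9/8 }, Right { 5/4, 3/2, 2 } = simplest 19/16
BBRRRBR: Left { 0, 1, 9/8 }, Right { 19/16, 5/4, 3/2, 2 } = simplest 37/32
BBRRRBRR: Left { 0, 1, 9/8 }, Right { 37/32, 19/16, 5/4, 3/2, 2 } = simplest 73/64
BBRRRBRRR: Left { 0, 1, 9/8 }, Right { 73/64, 37/32, 19/16, 5/4, 3/2, 2 } = simplest 145/128
BBRRRBRRRB: Left { 0, 1, 9/8, 145/128 }, Right { 73/64, 37/32, 19/16, 5/4, 3/2, 2 } = simplest 291/256
BBRRRBRRRBR: Left { 0, 1, 9/8, 145/128 }, Right { 291/256, 73/64, 37/32, 19/16, 5/4, 3/2, 2 } = simplest 581/512
BBRRRBRRRBRB: Left { 0, 1, 9/8, 145/128, 581/512 }, Right { 291/256, 73/64, 37/32, 19/16, 5/4, 3/2, 2 } = simplest 1163/1024
BBRRRBRRRBRBB: Left { 0, 1, 9/8, 145/128, 581/512, 1163/1024 }, Right { 291/256, 73/64, 37/32, 19/16, 5/4, 3/2, 2 } = simplest 2327/2048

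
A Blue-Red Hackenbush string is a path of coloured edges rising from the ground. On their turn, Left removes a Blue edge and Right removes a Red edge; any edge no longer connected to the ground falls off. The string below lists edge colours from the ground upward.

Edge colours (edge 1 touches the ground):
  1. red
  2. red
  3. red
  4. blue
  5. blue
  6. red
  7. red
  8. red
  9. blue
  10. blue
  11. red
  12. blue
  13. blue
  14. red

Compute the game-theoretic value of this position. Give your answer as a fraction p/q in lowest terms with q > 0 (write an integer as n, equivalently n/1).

Prefix values for red red red blue blue red red red blue blue red blue blue red via {L|R} + simplicity:
r: Left { ∅ }, Right { 0 } -> simplest -1
rr: Left { ∅ }, Right { -1, 0 } -> simplest -2
rrr: Left { ∅ }, Right { -2, -1, 0 } -> simplest -3
rrrb: Left { -3 }, Right { -2, -1, 0 } -> simplest -5/2
rrrbb: Left { -3, -5/2 }, Right { -2, -1, 0 } -> simplest -9/4
rrrbbr: Left { -3, -5/2 }, Right { -9/4, -2, -1, 0 } -> simplest -19/8
rrrbbrr: Left { -3, -5/2 }, Right { -19/8, -9/4, -2, -1, 0 } -> simplest -39/16
rrrbbrrr: Left { -3, -5/2 }, Right { -39/16, -19/8, -9/4, -2, -1, 0 } -> simplest -79/32
rrrbbrrrb: Left { -3, -5/2, -79/32 }, Right { -39/16, -19/8, -9/4, -2, -1, 0 } -> simplest -157/64
rrrbbrrrbb: Left { -3, -5/2, -79/32, -157/64 }, Right { -39/16, -19/8, -9/4, -2, -1, 0 } -> simplest -313/128
rrrbbrrrbbr: Left { -3, -5/2, -79/32, -157/64 }, Right { -313/128, -39/16, -19/8, -9/4, -2, -1, 0 } -> simplest -627/256
rrrbbrrrbbrb: Left { -3, -5/2, -79/32, -157/64, -627/256 }, Right { -313/128, -39/16, -19/8, -9/4, -2, -1, 0 } -> simplest -1253/512
rrrbbrrrbbrbb: Left { -3, -5/2, -79/32, -157/64, -627/256, -1253/512 }, Right { -313/128, -39/16, -19/8, -9/4, -2, -1, 0 } -> simplest -2505/1024
rrrbbrrrbbrbbr: Left { -3, -5/2, -79/32, -157/64, -627/256, -1253/512 }, Right { -2505/1024, -313/128, -39/16, -19/8, -9/4, -2, -1, 0 } -> simplest -5011/2048

-5011/2048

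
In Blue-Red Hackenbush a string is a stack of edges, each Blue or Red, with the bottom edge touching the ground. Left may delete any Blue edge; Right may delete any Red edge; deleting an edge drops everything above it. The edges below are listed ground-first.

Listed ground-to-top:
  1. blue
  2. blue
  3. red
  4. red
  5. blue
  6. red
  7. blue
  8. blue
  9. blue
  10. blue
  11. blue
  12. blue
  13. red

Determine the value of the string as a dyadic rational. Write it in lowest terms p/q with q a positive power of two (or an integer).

2813/2048

Build G(s[:k]) for k = 1..13, string s = blue blue red red blue red blue blue blue blue blue blue red.
G_1 [b]  L=[0]  R=[∅]  -> 1
G_2 [bb]  L=[0, 1]  R=[∅]  -> 2
G_3 [bbr]  L=[0, 1]  R=[2]  -> 3/2
G_4 [bbrr]  L=[0, 1]  R=[3/2, 2]  -> 5/4
G_5 [bbrrb]  L=[0, 1, 5/4]  R=[3/2, 2]  -> 11/8
G_6 [bbrrbr]  L=[0, 1, 5/4]  R=[11/8, 3/2, 2]  -> 21/16
G_7 [bbrrbrb]  L=[0, 1, 5/4, 21/16]  R=[11/8, 3/2, 2]  -> 43/32
G_8 [bbrrbrbb]  L=[0, 1, 5/4, 21/16, 43/32]  R=[11/8, 3/2, 2]  -> 87/64
G_9 [bbrrbrbbb]  L=[0, 1, 5/4, 21/16, 43/32, 87/64]  R=[11/8, 3/2, 2]  -> 175/128
G_10 [bbrrbrbbbb]  L=[0, 1, 5/4, 21/16, 43/32, 87/64, 175/128]  R=[11/8, 3/2, 2]  -> 351/256
G_11 [bbrrbrbbbbb]  L=[0, 1, 5/4, 21/16, 43/32, 87/64, 175/128, 351/256]  R=[11/8, 3/2, 2]  -> 703/512
G_12 [bbrrbrbbbbbb]  L=[0, 1, 5/4, 21/16, 43/32, 87/64, 175/128, 351/256, 703/512]  R=[11/8, 3/2, 2]  -> 1407/1024
G_13 [bbrrbrbbbbbbr]  L=[0, 1, 5/4, 21/16, 43/32, 87/64, 175/128, 351/256, 703/512]  R=[1407/1024, 11/8, 3/2, 2]  -> 2813/2048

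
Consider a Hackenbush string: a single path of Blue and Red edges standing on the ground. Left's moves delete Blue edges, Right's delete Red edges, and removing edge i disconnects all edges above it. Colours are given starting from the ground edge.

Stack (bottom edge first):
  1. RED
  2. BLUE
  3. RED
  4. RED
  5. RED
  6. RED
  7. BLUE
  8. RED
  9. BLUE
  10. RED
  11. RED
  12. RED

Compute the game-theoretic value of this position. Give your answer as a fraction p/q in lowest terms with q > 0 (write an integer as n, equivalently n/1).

-1967/2048

Prefix values for RED BLUE RED RED RED RED BLUE RED BLUE RED RED RED via {L|R} + simplicity:
R: Left { none }, Right { 0 } so simplest -1
RB: Left { -1 }, Right { 0 } so simplest -1/2
RBR: Left { -1 }, Right { -1/2,0 } so simplest -3/4
RBRR: Left { -1 }, Right { -3/4,-1/2,0 } so simplest -7/8
RBRRR: Left { -1 }, Right { -7/8,-3/4,-1/2,0 } so simplest -15/16
RBRRRR: Left { -1 }, Right { -15/16,-7/8,-3/4,-1/2,0 } so simplest -31/32
RBRRRRB: Left { -1,-31/32 }, Right { -15/16,-7/8,-3/4,-1/2,0 } so simplest -61/64
RBRRRRBR: Left { -1,-31/32 }, Right { -61/64,-15/16,-7/8,-3/4,-1/2,0 } so simplest -123/128
RBRRRRBRB: Left { -1,-31/32,-123/128 }, Right { -61/64,-15/16,-7/8,-3/4,-1/2,0 } so simplest -245/256
RBRRRRBRBR: Left { -1,-31/32,-123/128 }, Right { -245/256,-61/64,-15/16,-7/8,-3/4,-1/2,0 } so simplest -491/512
RBRRRRBRBRR: Left { -1,-31/32,-123/128 }, Right { -491/512,-245/256,-61/64,-15/16,-7/8,-3/4,-1/2,0 } so simplest -983/1024
RBRRRRBRBRRR: Left { -1,-31/32,-123/128 }, Right { -983/1024,-491/512,-245/256,-61/64,-15/16,-7/8,-3/4,-1/2,0 } so simplest -1967/2048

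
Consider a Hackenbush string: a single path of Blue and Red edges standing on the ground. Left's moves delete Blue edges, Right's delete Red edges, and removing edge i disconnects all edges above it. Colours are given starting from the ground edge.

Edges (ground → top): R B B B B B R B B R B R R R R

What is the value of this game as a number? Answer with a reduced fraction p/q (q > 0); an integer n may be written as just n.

-607/16384

step 1: add R to get R; options L={ (no moves) } R={ 0 } ⇒ -1
step 2: add B to get RB; options L={ -1 } R={ 0 } ⇒ -1/2
step 3: add B to get RBB; options L={ -1,-1/2 } R={ 0 } ⇒ -1/4
step 4: add B to get RBBB; options L={ -1,-1/2,-1/4 } R={ 0 } ⇒ -1/8
step 5: add B to get RBBBB; options L={ -1,-1/2,-1/4,-1/8 } R={ 0 } ⇒ -1/16
step 6: add B to get RBBBBB; options L={ -1,-1/2,-1/4,-1/8,-1/16 } R={ 0 } ⇒ -1/32
step 7: add R to get RBBBBBR; options L={ -1,-1/2,-1/4,-1/8,-1/16 } R={ -1/32,0 } ⇒ -3/64
step 8: add B to get RBBBBBRB; options L={ -1,-1/2,-1/4,-1/8,-1/16,-3/64 } R={ -1/32,0 } ⇒ -5/128
step 9: add B to get RBBBBBRBB; options L={ -1,-1/2,-1/4,-1/8,-1/16,-3/64,-5/128 } R={ -1/32,0 } ⇒ -9/256
step 10: add R to get RBBBBBRBBR; options L={ -1,-1/2,-1/4,-1/8,-1/16,-3/64,-5/128 } R={ -9/256,-1/32,0 } ⇒ -19/512
step 11: add B to get RBBBBBRBBRB; options L={ -1,-1/2,-1/4,-1/8,-1/16,-3/64,-5/128,-19/512 } R={ -9/256,-1/32,0 } ⇒ -37/1024
step 12: add R to get RBBBBBRBBRBR; options L={ -1,-1/2,-1/4,-1/8,-1/16,-3/64,-5/128,-19/512 } R={ -37/1024,-9/256,-1/32,0 } ⇒ -75/2048
step 13: add R to get RBBBBBRBBRBRR; options L={ -1,-1/2,-1/4,-1/8,-1/16,-3/64,-5/128,-19/512 } R={ -75/2048,-37/1024,-9/256,-1/32,0 } ⇒ -151/4096
step 14: add R to get RBBBBBRBBRBRRR; options L={ -1,-1/2,-1/4,-1/8,-1/16,-3/64,-5/128,-19/512 } R={ -151/4096,-75/2048,-37/1024,-9/256,-1/32,0 } ⇒ -303/8192
step 15: add R to get RBBBBBRBBRBRRRR; options L={ -1,-1/2,-1/4,-1/8,-1/16,-3/64,-5/128,-19/512 } R={ -303/8192,-151/4096,-75/2048,-37/1024,-9/256,-1/32,0 } ⇒ -607/16384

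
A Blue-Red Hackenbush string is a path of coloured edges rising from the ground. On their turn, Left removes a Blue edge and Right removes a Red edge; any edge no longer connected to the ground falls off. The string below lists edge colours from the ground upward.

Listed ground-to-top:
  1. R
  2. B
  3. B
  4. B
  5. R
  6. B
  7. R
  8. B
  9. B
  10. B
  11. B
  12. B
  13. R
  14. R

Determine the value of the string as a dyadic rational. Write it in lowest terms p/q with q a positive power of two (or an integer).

1 of 14 · R · max L −∞ · min R 0 — -1
2 of 14 · RB · max L -1 · min R 0 — -1/2
3 of 14 · RBB · max L -1/2 · min R 0 — -1/4
4 of 14 · RBBB · max L -1/4 · min R 0 — -1/8
5 of 14 · RBBBR · max L -1/4 · min R -1/8 — -3/16
6 of 14 · RBBBRB · max L -3/16 · min R -1/8 — -5/32
7 of 14 · RBBBRBR · max L -3/16 · min R -5/32 — -11/64
8 of 14 · RBBBRBRB · max L -11/64 · min R -5/32 — -21/128
9 of 14 · RBBBRBRBB · max L -21/128 · min R -5/32 — -41/256
10 of 14 · RBBBRBRBBB · max L -41/256 · min R -5/32 — -81/512
11 of 14 · RBBBRBRBBBB · max L -81/512 · min R -5/32 — -161/1024
12 of 14 · RBBBRBRBBBBB · max L -161/1024 · min R -5/32 — -321/2048
13 of 14 · RBBBRBRBBBBBR · max L -161/1024 · min R -321/2048 — -643/4096
14 of 14 · RBBBRBRBBBBBRR · max L -161/1024 · min R -643/4096 — -1287/8192

-1287/8192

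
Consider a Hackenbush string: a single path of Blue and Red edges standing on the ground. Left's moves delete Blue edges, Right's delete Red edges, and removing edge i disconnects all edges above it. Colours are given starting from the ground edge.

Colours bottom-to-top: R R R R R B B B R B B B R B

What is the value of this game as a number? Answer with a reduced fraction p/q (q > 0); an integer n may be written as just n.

-2117/512

Build val(s[:k]) for k = 1..14, string s = R R R R R B B B R B B B R B.
val_1 [R]  L=[·]  R=[0]  → -1
val_2 [RR]  L=[·]  R=[-1,0]  → -2
val_3 [RRR]  L=[·]  R=[-2,-1,0]  → -3
val_4 [RRRR]  L=[·]  R=[-3,-2,-1,0]  → -4
val_5 [RRRRR]  L=[·]  R=[-4,-3,-2,-1,0]  → -5
val_6 [RRRRRB]  L=[-5]  R=[-4,-3,-2,-1,0]  → -9/2
val_7 [RRRRRBB]  L=[-5,-9/2]  R=[-4,-3,-2,-1,0]  → -17/4
val_8 [RRRRRBBB]  L=[-5,-9/2,-17/4]  R=[-4,-3,-2,-1,0]  → -33/8
val_9 [RRRRRBBBR]  L=[-5,-9/2,-17/4]  R=[-33/8,-4,-3,-2,-1,0]  → -67/16
val_10 [RRRRRBBBRB]  L=[-5,-9/2,-17/4,-67/16]  R=[-33/8,-4,-3,-2,-1,0]  → -133/32
val_11 [RRRRRBBBRBB]  L=[-5,-9/2,-17/4,-67/16,-133/32]  R=[-33/8,-4,-3,-2,-1,0]  → -265/64
val_12 [RRRRRBBBRBBB]  L=[-5,-9/2,-17/4,-67/16,-133/32,-265/64]  R=[-33/8,-4,-3,-2,-1,0]  → -529/128
val_13 [RRRRRBBBRBBBR]  L=[-5,-9/2,-17/4,-67/16,-133/32,-265/64]  R=[-529/128,-33/8,-4,-3,-2,-1,0]  → -1059/256
val_14 [RRRRRBBBRBBBRB]  L=[-5,-9/2,-17/4,-67/16,-133/32,-265/64,-1059/256]  R=[-529/128,-33/8,-4,-3,-2,-1,0]  → -2117/512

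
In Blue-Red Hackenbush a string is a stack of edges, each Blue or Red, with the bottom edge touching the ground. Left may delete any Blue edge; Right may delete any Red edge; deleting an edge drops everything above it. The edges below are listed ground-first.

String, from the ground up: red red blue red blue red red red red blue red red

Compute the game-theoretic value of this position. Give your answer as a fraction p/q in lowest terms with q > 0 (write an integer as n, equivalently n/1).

edge 1 of 12 (red): { (no moves) | 0 } => -1
edge 2 of 12 (red): { (no moves) | -1; 0 } => -2
edge 3 of 12 (blue): { -2 | -1; 0 } => -3/2
edge 4 of 12 (red): { -2 | -3/2; -1; 0 } => -7/4
edge 5 of 12 (blue): { -2; -7/4 | -3/2; -1; 0 } => -13/8
edge 6 of 12 (red): { -2; -7/4 | -13/8; -3/2; -1; 0 } => -27/16
edge 7 of 12 (red): { -2; -7/4 | -27/16; -13/8; -3/2; -1; 0 } => -55/32
edge 8 of 12 (red): { -2; -7/4 | -55/32; -27/16; -13/8; -3/2; -1; 0 } => -111/64
edge 9 of 12 (red): { -2; -7/4 | -111/64; -55/32; -27/16; -13/8; -3/2; -1; 0 } => -223/128
edge 10 of 12 (blue): { -2; -7/4; -223/128 | -111/64; -55/32; -27/16; -13/8; -3/2; -1; 0 } => -445/256
edge 11 of 12 (red): { -2; -7/4; -223/128 | -445/256; -111/64; -55/32; -27/16; -13/8; -3/2; -1; 0 } => -891/512
edge 12 of 12 (red): { -2; -7/4; -223/128 | -891/512; -445/256; -111/64; -55/32; -27/16; -13/8; -3/2; -1; 0 } => -1783/1024

-1783/1024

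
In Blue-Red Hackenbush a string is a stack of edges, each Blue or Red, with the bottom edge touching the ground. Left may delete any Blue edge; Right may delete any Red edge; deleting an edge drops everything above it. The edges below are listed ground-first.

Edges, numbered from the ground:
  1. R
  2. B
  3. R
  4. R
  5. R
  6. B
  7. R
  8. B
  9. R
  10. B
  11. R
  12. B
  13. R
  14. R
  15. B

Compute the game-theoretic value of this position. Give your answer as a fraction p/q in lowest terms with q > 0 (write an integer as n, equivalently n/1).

-15021/16384

R: Left { — }, Right { 0 } so simplest -1
RB: Left { -1 }, Right { 0 } so simplest -1/2
RBR: Left { -1 }, Right { -1/2 0 } so simplest -3/4
RBRR: Left { -1 }, Right { -3/4 -1/2 0 } so simplest -7/8
RBRRR: Left { -1 }, Right { -7/8 -3/4 -1/2 0 } so simplest -15/16
RBRRRB: Left { -1 -15/16 }, Right { -7/8 -3/4 -1/2 0 } so simplest -29/32
RBRRRBR: Left { -1 -15/16 }, Right { -29/32 -7/8 -3/4 -1/2 0 } so simplest -59/64
RBRRRBRB: Left { -1 -15/16 -59/64 }, Right { -29/32 -7/8 -3/4 -1/2 0 } so simplest -117/128
RBRRRBRBR: Left { -1 -15/16 -59/64 }, Right { -117/128 -29/32 -7/8 -3/4 -1/2 0 } so simplest -235/256
RBRRRBRBRB: Left { -1 -15/16 -59/64 -235/256 }, Right { -117/128 -29/32 -7/8 -3/4 -1/2 0 } so simplest -469/512
RBRRRBRBRBR: Left { -1 -15/16 -59/64 -235/256 }, Right { -469/512 -117/128 -29/32 -7/8 -3/4 -1/2 0 } so simplest -939/1024
RBRRRBRBRBRB: Left { -1 -15/16 -59/64 -235/256 -939/1024 }, Right { -469/512 -117/128 -29/32 -7/8 -3/4 -1/2 0 } so simplest -1877/2048
RBRRRBRBRBRBR: Left { -1 -15/16 -59/64 -235/256 -939/1024 }, Right { -1877/2048 -469/512 -117/128 -29/32 -7/8 -3/4 -1/2 0 } so simplest -3755/4096
RBRRRBRBRBRBRR: Left { -1 -15/16 -59/64 -235/256 -939/1024 }, Right { -3755/4096 -1877/2048 -469/512 -117/128 -29/32 -7/8 -3/4 -1/2 0 } so simplest -7511/8192
RBRRRBRBRBRBRRB: Left { -1 -15/16 -59/64 -235/256 -939/1024 -7511/8192 }, Right { -3755/4096 -1877/2048 -469/512 -117/128 -29/32 -7/8 -3/4 -1/2 0 } so simplest -15021/16384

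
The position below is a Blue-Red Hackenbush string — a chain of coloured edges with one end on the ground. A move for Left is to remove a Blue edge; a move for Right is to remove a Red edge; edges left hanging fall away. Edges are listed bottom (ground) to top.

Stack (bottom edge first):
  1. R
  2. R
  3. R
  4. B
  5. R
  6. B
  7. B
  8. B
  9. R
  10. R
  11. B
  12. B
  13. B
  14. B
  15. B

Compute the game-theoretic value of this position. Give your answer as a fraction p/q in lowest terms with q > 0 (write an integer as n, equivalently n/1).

Recurse on prefixes of the 15-edge string R R R B R B B B R R B B B B B:
edge 1 of 15 (R): { ∅ | 0 } gives -1
edge 2 of 15 (R): { ∅ | -1; 0 } gives -2
edge 3 of 15 (R): { ∅ | -2; -1; 0 } gives -3
edge 4 of 15 (B): { -3 | -2; -1; 0 } gives -5/2
edge 5 of 15 (R): { -3 | -5/2; -2; -1; 0 } gives -11/4
edge 6 of 15 (B): { -3; -11/4 | -5/2; -2; -1; 0 } gives -21/8
edge 7 of 15 (B): { -3; -11/4; -21/8 | -5/2; -2; -1; 0 } gives -41/16
edge 8 of 15 (B): { -3; -11/4; -21/8; -41/16 | -5/2; -2; -1; 0 } gives -81/32
edge 9 of 15 (R): { -3; -11/4; -21/8; -41/16 | -81/32; -5/2; -2; -1; 0 } gives -163/64
edge 10 of 15 (R): { -3; -11/4; -21/8; -41/16 | -163/64; -81/32; -5/2; -2; -1; 0 } gives -327/128
edge 11 of 15 (B): { -3; -11/4; -21/8; -41/16; -327/128 | -163/64; -81/32; -5/2; -2; -1; 0 } gives -653/256
edge 12 of 15 (B): { -3; -11/4; -21/8; -41/16; -327/128; -653/256 | -163/64; -81/32; -5/2; -2; -1; 0 } gives -1305/512
edge 13 of 15 (B): { -3; -11/4; -21/8; -41/16; -327/128; -653/256; -1305/512 | -163/64; -81/32; -5/2; -2; -1; 0 } gives -2609/1024
edge 14 of 15 (B): { -3; -11/4; -21/8; -41/16; -327/128; -653/256; -1305/512; -2609/1024 | -163/64; -81/32; -5/2; -2; -1; 0 } gives -5217/2048
edge 15 of 15 (B): { -3; -11/4; -21/8; -41/16; -327/128; -653/256; -1305/512; -2609/1024; -5217/2048 | -163/64; -81/32; -5/2; -2; -1; 0 } gives -10433/4096

-10433/4096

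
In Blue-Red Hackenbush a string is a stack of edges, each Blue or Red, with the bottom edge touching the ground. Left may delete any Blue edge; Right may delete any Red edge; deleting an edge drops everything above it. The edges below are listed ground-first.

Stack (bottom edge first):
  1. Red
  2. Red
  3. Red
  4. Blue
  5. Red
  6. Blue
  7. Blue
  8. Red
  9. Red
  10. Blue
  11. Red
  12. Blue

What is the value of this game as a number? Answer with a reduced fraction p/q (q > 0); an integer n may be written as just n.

R: Left {  }, Right { 0 } — simplest -1
RR: Left {  }, Right { -1, 0 } — simplest -2
RRR: Left {  }, Right { -2, -1, 0 } — simplest -3
RRRB: Left { -3 }, Right { -2, -1, 0 } — simplest -5/2
RRRBR: Left { -3 }, Right { -5/2, -2, -1, 0 } — simplest -11/4
RRRBRB: Left { -3, -11/4 }, Right { -5/2, -2, -1, 0 } — simplest -21/8
RRRBRBB: Left { -3, -11/4, -21/8 }, Right { -5/2, -2, -1, 0 } — simplest -41/16
RRRBRBBR: Left { -3, -11/4, -21/8 }, Right { -41/16, -5/2, -2, -1, 0 } — simplest -83/32
RRRBRBBRR: Left { -3, -11/4, -21/8 }, Right { -83/32, -41/16, -5/2, -2, -1, 0 } — simplest -167/64
RRRBRBBRRB: Left { -3, -11/4, -21/8, -167/64 }, Right { -83/32, -41/16, -5/2, -2, -1, 0 } — simplest -333/128
RRRBRBBRRBR: Left { -3, -11/4, -21/8, -167/64 }, Right { -333/128, -83/32, -41/16, -5/2, -2, -1, 0 } — simplest -667/256
RRRBRBBRRBRB: Left { -3, -11/4, -21/8, -167/64, -667/256 }, Right { -333/128, -83/32, -41/16, -5/2, -2, -1, 0 } — simplest -1333/512

-1333/512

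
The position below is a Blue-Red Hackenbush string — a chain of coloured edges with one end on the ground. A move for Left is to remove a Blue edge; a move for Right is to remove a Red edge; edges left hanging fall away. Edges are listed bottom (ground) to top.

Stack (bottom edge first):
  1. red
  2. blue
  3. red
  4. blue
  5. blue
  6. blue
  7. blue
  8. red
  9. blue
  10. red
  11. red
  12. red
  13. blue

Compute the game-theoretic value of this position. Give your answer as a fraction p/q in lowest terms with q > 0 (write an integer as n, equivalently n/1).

value(r) = { ∅ | 0 } = -1
value(rb) = { -1 | 0 } = -1/2
value(rbr) = { -1 | -1/2; 0 } = -3/4
value(rbrb) = { -1; -3/4 | -1/2; 0 } = -5/8
value(rbrbb) = { -1; -3/4; -5/8 | -1/2; 0 } = -9/16
value(rbrbbb) = { -1; -3/4; -5/8; -9/16 | -1/2; 0 } = -17/32
value(rbrbbbb) = { -1; -3/4; -5/8; -9/16; -17/32 | -1/2; 0 } = -33/64
value(rbrbbbbr) = { -1; -3/4; -5/8; -9/16; -17/32 | -33/64; -1/2; 0 } = -67/128
value(rbrbbbbrb) = { -1; -3/4; -5/8; -9/16; -17/32; -67/128 | -33/64; -1/2; 0 } = -133/256
value(rbrbbbbrbr) = { -1; -3/4; -5/8; -9/16; -17/32; -67/128 | -133/256; -33/64; -1/2; 0 } = -267/512
value(rbrbbbbrbrr) = { -1; -3/4; -5/8; -9/16; -17/32; -67/128 | -267/512; -133/256; -33/64; -1/2; 0 } = -535/1024
value(rbrbbbbrbrrr) = { -1; -3/4; -5/8; -9/16; -17/32; -67/128 | -535/1024; -267/512; -133/256; -33/64; -1/2; 0 } = -1071/2048
value(rbrbbbbrbrrrb) = { -1; -3/4; -5/8; -9/16; -17/32; -67/128; -1071/2048 | -535/1024; -267/512; -133/256; -33/64; -1/2; 0 } = -2141/4096

-2141/4096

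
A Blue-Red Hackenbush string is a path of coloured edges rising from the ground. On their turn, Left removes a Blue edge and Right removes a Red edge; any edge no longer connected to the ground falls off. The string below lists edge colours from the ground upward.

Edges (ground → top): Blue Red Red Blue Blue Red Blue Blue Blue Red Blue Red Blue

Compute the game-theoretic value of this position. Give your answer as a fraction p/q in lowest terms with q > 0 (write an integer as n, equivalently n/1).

Prefix values for Blue Red Red Blue Blue Red Blue Blue Blue Red Blue Red Blue via {L|R} + simplicity:
1 of 13 · B · max L 0 · min R +∞ ⇒ 1
2 of 13 · BR · max L 0 · min R 1 ⇒ 1/2
3 of 13 · BRR · max L 0 · min R 1/2 ⇒ 1/4
4 of 13 · BRRB · max L 1/4 · min R 1/2 ⇒ 3/8
5 of 13 · BRRBB · max L 3/8 · min R 1/2 ⇒ 7/16
6 of 13 · BRRBBR · max L 3/8 · min R 7/16 ⇒ 13/32
7 of 13 · BRRBBRB · max L 13/32 · min R 7/16 ⇒ 27/64
8 of 13 · BRRBBRBB · max L 27/64 · min R 7/16 ⇒ 55/128
9 of 13 · BRRBBRBBB · max L 55/128 · min R 7/16 ⇒ 111/256
10 of 13 · BRRBBRBBBR · max L 55/128 · min R 111/256 ⇒ 221/512
11 of 13 · BRRBBRBBBRB · max L 221/512 · min R 111/256 ⇒ 443/1024
12 of 13 · BRRBBRBBBRBR · max L 221/512 · min R 443/1024 ⇒ 885/2048
13 of 13 · BRRBBRBBBRBRB · max L 885/2048 · min R 443/1024 ⇒ 1771/4096

1771/4096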